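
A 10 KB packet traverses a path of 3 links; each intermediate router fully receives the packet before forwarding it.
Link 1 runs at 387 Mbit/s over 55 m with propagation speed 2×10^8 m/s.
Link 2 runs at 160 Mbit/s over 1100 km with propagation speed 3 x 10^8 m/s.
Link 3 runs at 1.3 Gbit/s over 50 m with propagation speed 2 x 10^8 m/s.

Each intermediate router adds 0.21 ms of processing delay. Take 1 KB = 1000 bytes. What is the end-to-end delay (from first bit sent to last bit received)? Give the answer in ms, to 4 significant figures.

4.855 ms

L = 80000 bits.
Transmission delays (L/R per hop): 0.206718, 0.5, 0.0615385 ms; sum = 0.768257 ms.
Propagation delays (d/s per hop): 0.000275, 3.66667, 0.00025 ms; sum = 3.66719 ms.
Processing at 2 router(s): 2 × 0.21 ms = 0.42 ms.
End-to-end = 4.855 ms.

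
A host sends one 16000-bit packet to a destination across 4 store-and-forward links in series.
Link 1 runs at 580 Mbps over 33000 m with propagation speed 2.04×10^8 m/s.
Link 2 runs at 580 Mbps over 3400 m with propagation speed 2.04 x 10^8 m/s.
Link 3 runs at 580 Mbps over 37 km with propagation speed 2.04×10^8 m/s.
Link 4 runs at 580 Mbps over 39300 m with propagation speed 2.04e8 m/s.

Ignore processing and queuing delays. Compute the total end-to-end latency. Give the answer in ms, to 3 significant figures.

0.663 ms

Transmission delay per hop = L/R = 16000/580000000 = 0.0275862 ms; 4 hops → 0.110345 ms.
Propagation delays (d/s per hop): 0.161765, 0.0166667, 0.181373, 0.192647 ms; sum = 0.552451 ms.
End-to-end = 0.663 ms.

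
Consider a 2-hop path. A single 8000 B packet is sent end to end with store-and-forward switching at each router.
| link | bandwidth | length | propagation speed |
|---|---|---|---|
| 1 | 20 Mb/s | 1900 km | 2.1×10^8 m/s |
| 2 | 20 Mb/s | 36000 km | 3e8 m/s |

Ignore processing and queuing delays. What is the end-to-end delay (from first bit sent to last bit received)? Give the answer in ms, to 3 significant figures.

135 ms

L = 8000 × 8 = 64000 bits.
Transmission delay per hop = L/R = 64000/20000000 = 3.2 ms; 2 hops → 6.4 ms.
Propagation delays (d/s per hop): 9.04762, 120 ms; sum = 129.048 ms.
End-to-end = 135 ms.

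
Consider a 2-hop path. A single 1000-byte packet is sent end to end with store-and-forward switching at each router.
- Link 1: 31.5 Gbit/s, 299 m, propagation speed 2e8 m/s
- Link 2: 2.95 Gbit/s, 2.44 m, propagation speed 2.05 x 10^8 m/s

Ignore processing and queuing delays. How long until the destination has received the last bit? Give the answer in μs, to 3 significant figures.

4.47 μs

L = 1000 × 8 = 8000 bits.
Transmission delays (L/R per hop): 0.253968, 2.71186 μs; sum = 2.96583 μs.
Propagation delays (d/s per hop): 1.495, 0.0119024 μs; sum = 1.5069 μs.
End-to-end = 4.47 μs.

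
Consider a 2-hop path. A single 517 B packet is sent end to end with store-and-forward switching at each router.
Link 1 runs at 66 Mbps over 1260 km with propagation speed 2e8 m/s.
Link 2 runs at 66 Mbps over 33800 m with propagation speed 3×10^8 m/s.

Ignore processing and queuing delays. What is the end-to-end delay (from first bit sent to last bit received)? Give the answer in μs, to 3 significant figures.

6540 μs

L = 517 × 8 = 4136 bits.
Transmission delay per hop = L/R = 4136/66000000 = 62.6667 μs; 2 hops → 125.333 μs.
Propagation delays (d/s per hop): 6300, 112.667 μs; sum = 6412.67 μs.
End-to-end = 6540 μs.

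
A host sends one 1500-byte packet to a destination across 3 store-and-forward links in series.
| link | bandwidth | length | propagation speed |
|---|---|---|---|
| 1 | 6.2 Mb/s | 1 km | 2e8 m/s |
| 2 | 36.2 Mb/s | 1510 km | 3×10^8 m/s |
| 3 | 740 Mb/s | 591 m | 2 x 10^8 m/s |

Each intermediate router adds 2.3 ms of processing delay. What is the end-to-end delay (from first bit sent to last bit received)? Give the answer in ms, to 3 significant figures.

11.9 ms

L = 1500 × 8 = 12000 bits.
Transmission delays (L/R per hop): 1.93548, 0.331492, 0.0162162 ms; sum = 2.28319 ms.
Propagation delays (d/s per hop): 0.005, 5.03333, 0.002955 ms; sum = 5.04129 ms.
Processing at 2 router(s): 2 × 2.3 ms = 4.6 ms.
End-to-end = 11.9 ms.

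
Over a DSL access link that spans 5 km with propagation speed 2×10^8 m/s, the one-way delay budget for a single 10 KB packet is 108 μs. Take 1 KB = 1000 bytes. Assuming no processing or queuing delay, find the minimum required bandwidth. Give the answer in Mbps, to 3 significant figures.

L = 80000 bits.
Propagation delay = 5000 / 200000000 = 25 μs.
Transmission budget = 108 − 25 = 83 μs.
R ≥ L / t_tx = 80000 bits / 8.3e-05 s = 964 Mbps.

964 Mbps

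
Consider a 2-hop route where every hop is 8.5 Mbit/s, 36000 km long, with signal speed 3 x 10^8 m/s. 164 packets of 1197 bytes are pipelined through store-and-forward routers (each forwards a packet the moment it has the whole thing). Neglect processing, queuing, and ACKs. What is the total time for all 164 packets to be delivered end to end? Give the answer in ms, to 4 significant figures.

Per-hop transmission t_tx = L/R = 9576/8500000 = 1.12659 ms.
Per-hop propagation t_prop = 36000000/300000000 = 120 ms.
Pipeline fill: first packet needs 2·t_tx to clear all hops; remaining 163 packets each add one t_tx.
Total = (2+164-1)·t_tx + 2·t_prop = 165·1.12659 + 2·120 = 425.9 ms.

425.9 ms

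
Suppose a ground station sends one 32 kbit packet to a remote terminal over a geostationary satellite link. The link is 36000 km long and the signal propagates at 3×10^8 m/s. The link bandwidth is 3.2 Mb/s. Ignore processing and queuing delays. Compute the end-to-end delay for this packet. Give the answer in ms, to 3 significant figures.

L = 32000 bits.
Transmission delay = L/R = 32000 / 3200000 = 10 ms.
Propagation delay = d/s = 36000000 m / 300000000 m/s = 120 ms.
Total = 130 ms.

130 ms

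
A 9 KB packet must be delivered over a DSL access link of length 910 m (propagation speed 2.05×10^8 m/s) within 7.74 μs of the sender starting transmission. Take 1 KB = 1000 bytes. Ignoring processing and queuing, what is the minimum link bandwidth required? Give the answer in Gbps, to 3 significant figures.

21.8 Gbps

L = 72000 bits.
Propagation delay = 910 / 2.05e+08 = 4.43902 μs.
Transmission budget = 7.74 − 4.43902 = 3.30098 μs.
R ≥ L / t_tx = 72000 bits / 3.30098e-06 s = 21.8 Gbps.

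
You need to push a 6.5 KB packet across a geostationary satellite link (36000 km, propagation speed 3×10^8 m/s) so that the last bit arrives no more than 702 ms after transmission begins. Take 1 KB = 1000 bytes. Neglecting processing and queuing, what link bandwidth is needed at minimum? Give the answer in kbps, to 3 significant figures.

L = 52000 bits.
Propagation delay = 36000000 / 300000000 = 120 ms.
Transmission budget = 702 − 120 = 582 ms.
R ≥ L / t_tx = 52000 bits / 0.582 s = 89.3 kbps.

89.3 kbps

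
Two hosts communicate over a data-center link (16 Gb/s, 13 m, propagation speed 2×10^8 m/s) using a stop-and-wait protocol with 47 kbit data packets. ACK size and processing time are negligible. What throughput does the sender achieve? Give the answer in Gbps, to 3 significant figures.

t_tx = L/R = 47000/16000000000 = 2.9375e-06 s.
t_prop = 13/200000000 = 6.5e-08 s; RTT = 1.3e-07 s.
Cycle = t_tx + RTT = 3.0675e-06 s.
Throughput = L / cycle = 47000 / 3.0675e-06 = 15.3 Gbps.

15.3 Gbps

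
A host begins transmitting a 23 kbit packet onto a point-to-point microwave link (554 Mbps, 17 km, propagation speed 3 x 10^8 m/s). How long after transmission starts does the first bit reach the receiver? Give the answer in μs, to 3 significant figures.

56.7 μs

First bit experiences only propagation delay: d/s = 17000/300000000 = 56.7 μs.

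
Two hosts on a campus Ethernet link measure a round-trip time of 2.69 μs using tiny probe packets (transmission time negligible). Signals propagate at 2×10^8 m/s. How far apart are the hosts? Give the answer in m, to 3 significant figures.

269 m

One-way propagation = RTT/2 = 1.345 μs.
d = s × t = 200000000 × 1.345e-06 = 269 m.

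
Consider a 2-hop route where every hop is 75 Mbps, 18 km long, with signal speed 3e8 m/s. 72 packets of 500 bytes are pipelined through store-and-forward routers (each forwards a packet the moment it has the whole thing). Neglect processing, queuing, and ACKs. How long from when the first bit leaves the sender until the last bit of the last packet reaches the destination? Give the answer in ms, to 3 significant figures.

Per-hop transmission t_tx = L/R = 4000/75000000 = 0.0533333 ms.
Per-hop propagation t_prop = 18000/300000000 = 0.06 ms.
Pipeline fill: first packet needs 2·t_tx to clear all hops; remaining 71 packets each add one t_tx.
Total = (2+72-1)·t_tx + 2·t_prop = 73·0.0533333 + 2·0.06 = 4.01 ms.

4.01 ms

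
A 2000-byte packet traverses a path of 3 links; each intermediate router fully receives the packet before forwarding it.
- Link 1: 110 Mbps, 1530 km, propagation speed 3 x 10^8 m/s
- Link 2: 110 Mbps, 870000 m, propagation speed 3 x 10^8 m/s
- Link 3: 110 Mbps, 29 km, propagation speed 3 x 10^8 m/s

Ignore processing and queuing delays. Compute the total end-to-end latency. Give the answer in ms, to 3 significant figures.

L = 2000 × 8 = 16000 bits.
Transmission delay per hop = L/R = 16000/110000000 = 0.145455 ms; 3 hops → 0.436364 ms.
Propagation delays (d/s per hop): 5.1, 2.9, 0.0966667 ms; sum = 8.09667 ms.
End-to-end = 8.53 ms.

8.53 ms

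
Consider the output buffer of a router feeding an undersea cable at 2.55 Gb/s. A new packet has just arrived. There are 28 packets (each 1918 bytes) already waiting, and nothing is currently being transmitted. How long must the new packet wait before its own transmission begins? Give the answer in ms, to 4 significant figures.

0.1685 ms

Each queued packet: L/R = 15344/2550000000 = 0.00601725 ms.
28 queued → 0.168483 ms.
Queuing delay = 0.1685 ms.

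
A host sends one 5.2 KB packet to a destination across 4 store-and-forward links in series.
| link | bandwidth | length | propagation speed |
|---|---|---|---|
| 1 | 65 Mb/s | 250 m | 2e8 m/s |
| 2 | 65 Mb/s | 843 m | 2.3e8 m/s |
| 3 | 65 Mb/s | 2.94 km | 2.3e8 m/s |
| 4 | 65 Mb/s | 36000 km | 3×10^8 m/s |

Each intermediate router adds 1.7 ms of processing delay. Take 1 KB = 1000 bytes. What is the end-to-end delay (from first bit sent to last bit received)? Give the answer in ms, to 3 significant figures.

128 ms

L = 41600 bits.
Transmission delay per hop = L/R = 41600/65000000 = 0.64 ms; 4 hops → 2.56 ms.
Propagation delays (d/s per hop): 0.00125, 0.00366522, 0.0127826, 120 ms; sum = 120.018 ms.
Processing at 3 router(s): 3 × 1.7 ms = 5.1 ms.
End-to-end = 128 ms.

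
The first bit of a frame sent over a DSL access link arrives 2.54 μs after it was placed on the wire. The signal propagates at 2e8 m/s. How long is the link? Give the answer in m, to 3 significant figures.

508 m

d = s × t_prop = 200000000 × 2.54e-06 = 508 m.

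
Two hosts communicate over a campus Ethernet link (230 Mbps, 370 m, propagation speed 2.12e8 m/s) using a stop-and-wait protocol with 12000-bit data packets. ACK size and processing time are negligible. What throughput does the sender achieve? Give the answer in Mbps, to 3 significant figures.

216 Mbps

t_tx = L/R = 12000/230000000 = 5.21739e-05 s.
t_prop = 370/212000000 = 1.74528e-06 s; RTT = 3.49057e-06 s.
Cycle = t_tx + RTT = 5.56645e-05 s.
Throughput = L / cycle = 12000 / 5.56645e-05 = 216 Mbps.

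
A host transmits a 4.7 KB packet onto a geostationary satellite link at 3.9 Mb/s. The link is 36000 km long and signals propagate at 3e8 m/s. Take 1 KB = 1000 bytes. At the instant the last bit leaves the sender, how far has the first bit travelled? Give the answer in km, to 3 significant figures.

t_tx = L/R = 37600/3900000 = 0.00964103 s.
Distance = s × t_tx = 300000000 × 0.00964103 = 2890 km.

2890 km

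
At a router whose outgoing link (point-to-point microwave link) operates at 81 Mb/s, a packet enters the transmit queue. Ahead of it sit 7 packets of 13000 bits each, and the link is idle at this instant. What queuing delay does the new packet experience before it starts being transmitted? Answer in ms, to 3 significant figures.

Each queued packet: L/R = 13000/81000000 = 0.160494 ms.
7 queued → 1.12346 ms.
Queuing delay = 1.12 ms.

1.12 ms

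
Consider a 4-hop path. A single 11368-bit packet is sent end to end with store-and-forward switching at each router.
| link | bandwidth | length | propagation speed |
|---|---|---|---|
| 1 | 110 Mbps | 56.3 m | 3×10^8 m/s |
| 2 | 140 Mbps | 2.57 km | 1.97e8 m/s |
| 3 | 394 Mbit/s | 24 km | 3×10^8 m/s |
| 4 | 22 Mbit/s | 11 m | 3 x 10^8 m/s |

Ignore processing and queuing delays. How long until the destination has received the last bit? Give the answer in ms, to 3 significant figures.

0.823 ms

Transmission delays (L/R per hop): 0.103345, 0.0812, 0.0288528, 0.516727 ms; sum = 0.730126 ms.
Propagation delays (d/s per hop): 0.000187667, 0.0130457, 0.08, 3.66667e-05 ms; sum = 0.09327 ms.
End-to-end = 0.823 ms.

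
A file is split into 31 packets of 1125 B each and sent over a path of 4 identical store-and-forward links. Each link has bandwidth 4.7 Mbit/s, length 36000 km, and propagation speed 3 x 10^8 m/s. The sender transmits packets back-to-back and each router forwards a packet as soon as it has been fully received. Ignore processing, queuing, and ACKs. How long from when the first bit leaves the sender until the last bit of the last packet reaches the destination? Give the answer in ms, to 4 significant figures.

Per-hop transmission t_tx = L/R = 9000/4700000 = 1.91489 ms.
Per-hop propagation t_prop = 36000000/300000000 = 120 ms.
Pipeline fill: first packet needs 4·t_tx to clear all hops; remaining 30 packets each add one t_tx.
Total = (4+31-1)·t_tx + 4·t_prop = 34·1.91489 + 4·120 = 545.1 ms.

545.1 ms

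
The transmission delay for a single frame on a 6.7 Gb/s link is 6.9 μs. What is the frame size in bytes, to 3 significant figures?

L = R × t_tx = 6700000000 b/s × 6.9e-06 s = 46230 bits.
In bytes: 46230 / 8 = 5780 bytes.

5780 bytes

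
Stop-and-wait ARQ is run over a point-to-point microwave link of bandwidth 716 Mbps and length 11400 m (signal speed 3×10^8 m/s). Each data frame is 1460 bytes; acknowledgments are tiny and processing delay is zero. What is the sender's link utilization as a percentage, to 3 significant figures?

17.7 %

t_tx = L/R = 11680/716000000 = 1.63128e-05 s.
t_prop = 11400/300000000 = 3.8e-05 s; RTT = 7.6e-05 s.
Cycle = t_tx + RTT = 9.23128e-05 s.
Utilization = t_tx / cycle = 1.63128e-05/9.23128e-05 = 17.7 %.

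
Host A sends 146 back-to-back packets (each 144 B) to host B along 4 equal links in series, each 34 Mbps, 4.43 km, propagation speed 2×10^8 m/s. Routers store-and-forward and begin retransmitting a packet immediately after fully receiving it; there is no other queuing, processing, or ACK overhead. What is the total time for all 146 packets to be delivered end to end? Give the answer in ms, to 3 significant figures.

Per-hop transmission t_tx = L/R = 1152/34000000 = 0.0338824 ms.
Per-hop propagation t_prop = 4430/200000000 = 0.02215 ms.
Pipeline fill: first packet needs 4·t_tx to clear all hops; remaining 145 packets each add one t_tx.
Total = (4+146-1)·t_tx + 4·t_prop = 149·0.0338824 + 4·0.02215 = 5.14 ms.

5.14 ms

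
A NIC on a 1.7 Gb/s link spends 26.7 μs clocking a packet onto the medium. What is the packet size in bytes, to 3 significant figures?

L = R × t_tx = 1700000000 b/s × 2.67e-05 s = 45390 bits.
In bytes: 45390 / 8 = 5670 bytes.

5670 bytes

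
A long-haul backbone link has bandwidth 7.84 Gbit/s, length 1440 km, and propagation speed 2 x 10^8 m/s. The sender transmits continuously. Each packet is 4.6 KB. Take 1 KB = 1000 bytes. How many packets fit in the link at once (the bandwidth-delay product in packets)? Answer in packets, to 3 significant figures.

1530 packets

Propagation delay = 1440000 / 200000000 = 0.0072 s.
BDP = R × t_prop = 7840000000 × 0.0072 = 56448000 bits.
In packets of 36800 bits: 1530 packets.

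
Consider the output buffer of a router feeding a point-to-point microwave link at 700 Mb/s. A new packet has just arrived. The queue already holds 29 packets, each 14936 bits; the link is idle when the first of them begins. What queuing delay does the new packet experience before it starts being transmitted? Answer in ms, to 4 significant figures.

0.6188 ms

Each queued packet: L/R = 14936/700000000 = 0.0213371 ms.
29 queued → 0.618777 ms.
Queuing delay = 0.6188 ms.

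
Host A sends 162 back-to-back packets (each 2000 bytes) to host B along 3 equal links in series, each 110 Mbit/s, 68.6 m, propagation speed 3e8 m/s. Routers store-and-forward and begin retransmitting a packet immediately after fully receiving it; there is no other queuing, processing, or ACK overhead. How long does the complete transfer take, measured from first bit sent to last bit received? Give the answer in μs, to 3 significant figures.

Per-hop transmission t_tx = L/R = 16000/110000000 = 145.455 μs.
Per-hop propagation t_prop = 68.6/300000000 = 0.228667 μs.
Pipeline fill: first packet needs 3·t_tx to clear all hops; remaining 161 packets each add one t_tx.
Total = (3+162-1)·t_tx + 3·t_prop = 164·145.455 + 3·0.228667 = 23900 μs.

23900 μs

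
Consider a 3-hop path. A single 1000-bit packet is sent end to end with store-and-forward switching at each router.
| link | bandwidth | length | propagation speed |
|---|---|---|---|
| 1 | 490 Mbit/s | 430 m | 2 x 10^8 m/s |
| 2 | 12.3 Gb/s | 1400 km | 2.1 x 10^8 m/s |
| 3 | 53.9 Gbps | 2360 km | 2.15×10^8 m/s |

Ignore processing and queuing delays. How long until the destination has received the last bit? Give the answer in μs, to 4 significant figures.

17650 μs

Transmission delays (L/R per hop): 2.04082, 0.0813008, 0.0185529 μs; sum = 2.14067 μs.
Propagation delays (d/s per hop): 2.15, 6666.67, 10976.7 μs; sum = 17645.6 μs.
End-to-end = 17650 μs.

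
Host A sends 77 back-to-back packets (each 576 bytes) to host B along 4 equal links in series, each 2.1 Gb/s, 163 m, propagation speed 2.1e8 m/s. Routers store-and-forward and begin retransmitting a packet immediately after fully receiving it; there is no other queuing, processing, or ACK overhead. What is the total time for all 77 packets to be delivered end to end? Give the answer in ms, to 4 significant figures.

Per-hop transmission t_tx = L/R = 4608/2100000000 = 0.00219429 ms.
Per-hop propagation t_prop = 163/210000000 = 0.00077619 ms.
Pipeline fill: first packet needs 4·t_tx to clear all hops; remaining 76 packets each add one t_tx.
Total = (4+77-1)·t_tx + 4·t_prop = 80·0.00219429 + 4·0.00077619 = 0.1786 ms.

0.1786 ms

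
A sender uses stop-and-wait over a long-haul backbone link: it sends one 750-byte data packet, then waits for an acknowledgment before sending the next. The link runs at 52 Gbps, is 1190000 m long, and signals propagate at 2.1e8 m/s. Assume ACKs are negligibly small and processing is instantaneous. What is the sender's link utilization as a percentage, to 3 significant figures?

0.00102 %

t_tx = L/R = 6000/52000000000 = 1.15385e-07 s.
t_prop = 1190000/210000000 = 0.00566667 s; RTT = 0.0113333 s.
Cycle = t_tx + RTT = 0.0113334 s.
Utilization = t_tx / cycle = 1.15385e-07/0.0113334 = 0.00102 %.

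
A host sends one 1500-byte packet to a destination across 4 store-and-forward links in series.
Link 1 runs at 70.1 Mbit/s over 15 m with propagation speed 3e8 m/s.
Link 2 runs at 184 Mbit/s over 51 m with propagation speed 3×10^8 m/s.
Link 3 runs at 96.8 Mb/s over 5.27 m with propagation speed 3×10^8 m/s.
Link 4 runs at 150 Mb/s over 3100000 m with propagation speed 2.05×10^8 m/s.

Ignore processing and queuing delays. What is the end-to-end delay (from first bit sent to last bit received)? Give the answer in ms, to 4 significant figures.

L = 1500 × 8 = 12000 bits.
Transmission delays (L/R per hop): 0.171184, 0.0652174, 0.123967, 0.08 ms; sum = 0.440368 ms.
Propagation delays (d/s per hop): 5e-05, 0.00017, 1.75667e-05, 15.122 ms; sum = 15.1222 ms.
End-to-end = 15.56 ms.

15.56 ms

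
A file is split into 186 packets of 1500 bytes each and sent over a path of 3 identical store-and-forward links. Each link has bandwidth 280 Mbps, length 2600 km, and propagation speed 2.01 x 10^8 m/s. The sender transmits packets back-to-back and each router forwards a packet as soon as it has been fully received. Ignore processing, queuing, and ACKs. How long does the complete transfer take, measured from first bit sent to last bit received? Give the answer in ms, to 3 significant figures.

Per-hop transmission t_tx = L/R = 12000/280000000 = 0.0428571 ms.
Per-hop propagation t_prop = 2600000/2.01e+08 = 12.9353 ms.
Pipeline fill: first packet needs 3·t_tx to clear all hops; remaining 185 packets each add one t_tx.
Total = (3+186-1)·t_tx + 3·t_prop = 188·0.0428571 + 3·12.9353 = 46.9 ms.

46.9 ms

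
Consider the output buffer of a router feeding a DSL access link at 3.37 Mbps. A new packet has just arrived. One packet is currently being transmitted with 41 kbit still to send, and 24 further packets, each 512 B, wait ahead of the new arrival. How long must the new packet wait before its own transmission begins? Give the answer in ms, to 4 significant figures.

41.34 ms

Each queued packet: L/R = 4096/3370000 = 1.21543 ms.
24 queued → 29.1703 ms.
Plus remaining 41000 bits of current packet: 12.1662 ms.
Queuing delay = 41.34 ms.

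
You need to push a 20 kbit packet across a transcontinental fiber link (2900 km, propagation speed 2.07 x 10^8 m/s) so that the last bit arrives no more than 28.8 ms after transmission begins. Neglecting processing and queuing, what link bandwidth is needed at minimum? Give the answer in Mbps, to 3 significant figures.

Propagation delay = 2900000 / 2.07e+08 = 14.0097 ms.
Transmission budget = 28.8 − 14.0097 = 14.7903 ms.
R ≥ L / t_tx = 20000 bits / 0.0147903 s = 1.35 Mbps.

1.35 Mbps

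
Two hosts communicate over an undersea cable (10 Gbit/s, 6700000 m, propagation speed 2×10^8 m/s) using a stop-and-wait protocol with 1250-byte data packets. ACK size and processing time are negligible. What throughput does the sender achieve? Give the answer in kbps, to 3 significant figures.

149 kbps

t_tx = L/R = 10000/10000000000 = 1e-06 s.
t_prop = 6700000/200000000 = 0.0335 s; RTT = 0.067 s.
Cycle = t_tx + RTT = 0.067001 s.
Throughput = L / cycle = 10000 / 0.067001 = 149 kbps.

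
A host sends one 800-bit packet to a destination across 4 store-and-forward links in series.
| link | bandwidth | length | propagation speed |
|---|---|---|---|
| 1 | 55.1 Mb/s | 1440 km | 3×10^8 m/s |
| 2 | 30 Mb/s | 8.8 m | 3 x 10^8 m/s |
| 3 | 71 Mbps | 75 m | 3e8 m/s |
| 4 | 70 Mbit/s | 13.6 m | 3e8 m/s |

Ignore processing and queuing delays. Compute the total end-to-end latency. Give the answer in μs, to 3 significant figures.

4860 μs

Transmission delays (L/R per hop): 14.5191, 26.6667, 11.2676, 11.4286 μs; sum = 63.8819 μs.
Propagation delays (d/s per hop): 4800, 0.0293333, 0.25, 0.0453333 μs; sum = 4800.32 μs.
End-to-end = 4860 μs.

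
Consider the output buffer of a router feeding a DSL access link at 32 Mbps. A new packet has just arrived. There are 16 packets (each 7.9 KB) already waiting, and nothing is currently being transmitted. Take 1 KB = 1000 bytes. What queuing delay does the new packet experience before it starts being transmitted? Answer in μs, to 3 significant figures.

31600 μs

Each queued packet: L/R = 63200/32000000 = 1975 μs.
16 queued → 31600 μs.
Queuing delay = 31600 μs.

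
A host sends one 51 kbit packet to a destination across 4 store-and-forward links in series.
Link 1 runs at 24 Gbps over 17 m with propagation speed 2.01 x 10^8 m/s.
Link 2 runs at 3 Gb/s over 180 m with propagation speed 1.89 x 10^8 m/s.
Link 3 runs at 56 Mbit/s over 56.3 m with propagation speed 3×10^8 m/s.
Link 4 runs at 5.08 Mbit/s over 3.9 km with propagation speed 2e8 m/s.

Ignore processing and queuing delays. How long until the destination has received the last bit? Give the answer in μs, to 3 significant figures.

11000 μs

L = 51000 bits.
Transmission delays (L/R per hop): 2.125, 17, 910.714, 10039.4 μs; sum = 10969.2 μs.
Propagation delays (d/s per hop): 0.0845771, 0.952381, 0.187667, 19.5 μs; sum = 20.7246 μs.
End-to-end = 11000 μs.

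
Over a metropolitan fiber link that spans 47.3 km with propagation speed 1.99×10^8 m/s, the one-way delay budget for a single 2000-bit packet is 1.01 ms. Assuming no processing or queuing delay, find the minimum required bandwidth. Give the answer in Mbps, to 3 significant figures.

Propagation delay = 47300 / 199000000 = 0.237688 ms.
Transmission budget = 1.01 − 0.237688 = 0.772312 ms.
R ≥ L / t_tx = 2000 bits / 0.000772312 s = 2.59 Mbps.

2.59 Mbps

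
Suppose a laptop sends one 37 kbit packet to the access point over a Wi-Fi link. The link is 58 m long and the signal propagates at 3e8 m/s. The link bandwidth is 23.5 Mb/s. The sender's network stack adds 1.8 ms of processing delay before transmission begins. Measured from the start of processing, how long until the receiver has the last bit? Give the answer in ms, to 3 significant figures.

L = 37000 bits.
Transmission delay = L/R = 37000 / 23500000 = 1.57447 ms.
Propagation delay = d/s = 58 m / 300000000 m/s = 0.000193333 ms.
Plus processing delay 1.8 ms = 1.8 ms.
Total = 3.37 ms.

3.37 ms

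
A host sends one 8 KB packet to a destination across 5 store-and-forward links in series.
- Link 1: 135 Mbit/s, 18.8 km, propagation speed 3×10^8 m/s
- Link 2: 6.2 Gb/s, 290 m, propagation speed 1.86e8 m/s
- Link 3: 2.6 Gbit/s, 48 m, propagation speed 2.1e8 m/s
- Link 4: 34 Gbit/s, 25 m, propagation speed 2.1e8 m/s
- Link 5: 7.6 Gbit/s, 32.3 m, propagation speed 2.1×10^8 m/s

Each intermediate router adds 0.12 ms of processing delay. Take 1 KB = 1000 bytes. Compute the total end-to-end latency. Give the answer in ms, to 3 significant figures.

1.06 ms

L = 64000 bits.
Transmission delays (L/R per hop): 0.474074, 0.0103226, 0.0246154, 0.00188235, 0.00842105 ms; sum = 0.519315 ms.
Propagation delays (d/s per hop): 0.0626667, 0.00155914, 0.000228571, 0.000119048, 0.00015381 ms; sum = 0.0647272 ms.
Processing at 4 router(s): 4 × 0.12 ms = 0.48 ms.
End-to-end = 1.06 ms.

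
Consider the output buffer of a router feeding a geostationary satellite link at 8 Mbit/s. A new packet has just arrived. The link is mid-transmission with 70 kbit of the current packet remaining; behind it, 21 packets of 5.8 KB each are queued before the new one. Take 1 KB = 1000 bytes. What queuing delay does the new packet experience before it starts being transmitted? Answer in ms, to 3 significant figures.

131 ms

Each queued packet: L/R = 46400/8000000 = 5.8 ms.
21 queued → 121.8 ms.
Plus remaining 70000 bits of current packet: 8.75 ms.
Queuing delay = 131 ms.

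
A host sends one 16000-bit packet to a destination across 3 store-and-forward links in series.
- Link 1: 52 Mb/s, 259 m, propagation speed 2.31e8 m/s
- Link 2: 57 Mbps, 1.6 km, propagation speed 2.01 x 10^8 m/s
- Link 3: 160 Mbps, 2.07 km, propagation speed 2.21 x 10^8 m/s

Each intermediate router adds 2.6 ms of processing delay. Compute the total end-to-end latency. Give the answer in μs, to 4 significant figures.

Transmission delays (L/R per hop): 307.692, 280.702, 100 μs; sum = 688.394 μs.
Propagation delays (d/s per hop): 1.12121, 7.9602, 9.36652 μs; sum = 18.4479 μs.
Processing at 2 router(s): 2 × 2.6 ms = 5200 μs.
End-to-end = 5907 μs.

5907 μs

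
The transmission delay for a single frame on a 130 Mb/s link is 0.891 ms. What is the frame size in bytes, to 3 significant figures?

14500 bytes

L = R × t_tx = 130000000 b/s × 0.000891 s = 115830 bits.
In bytes: 115830 / 8 = 14500 bytes.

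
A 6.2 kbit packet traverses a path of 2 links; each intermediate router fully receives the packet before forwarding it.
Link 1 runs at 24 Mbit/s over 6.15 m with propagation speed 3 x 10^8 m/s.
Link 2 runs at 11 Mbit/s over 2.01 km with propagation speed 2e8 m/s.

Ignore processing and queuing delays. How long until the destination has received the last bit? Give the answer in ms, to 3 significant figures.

L = 6200 bits.
Transmission delays (L/R per hop): 0.258333, 0.563636 ms; sum = 0.82197 ms.
Propagation delays (d/s per hop): 2.05e-05, 0.01005 ms; sum = 0.0100705 ms.
End-to-end = 0.832 ms.

0.832 ms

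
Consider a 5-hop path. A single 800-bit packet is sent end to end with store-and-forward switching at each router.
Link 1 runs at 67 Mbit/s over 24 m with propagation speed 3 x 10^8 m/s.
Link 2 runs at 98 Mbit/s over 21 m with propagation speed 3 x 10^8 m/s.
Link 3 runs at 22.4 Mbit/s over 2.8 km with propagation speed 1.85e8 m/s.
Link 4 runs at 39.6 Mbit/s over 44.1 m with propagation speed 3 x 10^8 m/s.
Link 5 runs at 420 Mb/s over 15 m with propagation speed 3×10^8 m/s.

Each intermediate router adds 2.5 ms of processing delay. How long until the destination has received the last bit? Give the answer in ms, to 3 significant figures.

Transmission delays (L/R per hop): 0.0119403, 0.00816327, 0.0357143, 0.020202, 0.00190476 ms; sum = 0.0779246 ms.
Propagation delays (d/s per hop): 8e-05, 7e-05, 0.0151351, 0.000147, 5e-05 ms; sum = 0.0154821 ms.
Processing at 4 router(s): 4 × 2.5 ms = 10 ms.
End-to-end = 10.1 ms.

10.1 ms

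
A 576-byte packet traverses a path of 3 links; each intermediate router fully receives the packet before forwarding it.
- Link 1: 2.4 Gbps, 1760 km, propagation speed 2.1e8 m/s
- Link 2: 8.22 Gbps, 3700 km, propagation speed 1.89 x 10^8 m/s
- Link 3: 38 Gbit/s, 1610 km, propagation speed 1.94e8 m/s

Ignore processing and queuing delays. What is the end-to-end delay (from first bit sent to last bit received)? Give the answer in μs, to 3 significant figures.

L = 576 × 8 = 4608 bits.
Transmission delays (L/R per hop): 1.92, 0.560584, 0.121263 μs; sum = 2.60185 μs.
Propagation delays (d/s per hop): 8380.95, 19576.7, 8298.97 μs; sum = 36256.6 μs.
End-to-end = 36300 μs.

36300 μs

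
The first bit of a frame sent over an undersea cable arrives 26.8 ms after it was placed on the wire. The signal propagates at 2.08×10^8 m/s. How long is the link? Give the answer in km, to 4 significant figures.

5574 km

d = s × t_prop = 208000000 × 0.0268 = 5574 km.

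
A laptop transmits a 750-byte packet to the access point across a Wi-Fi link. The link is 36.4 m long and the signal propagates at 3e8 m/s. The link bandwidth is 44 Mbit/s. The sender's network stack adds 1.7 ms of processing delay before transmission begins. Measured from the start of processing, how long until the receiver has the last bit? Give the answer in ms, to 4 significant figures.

L = 750 × 8 = 6000 bits.
Transmission delay = L/R = 6000 / 44000000 = 0.136364 ms.
Propagation delay = d/s = 36.4 m / 300000000 m/s = 0.000121333 ms.
Plus processing delay 1.7 ms = 1.7 ms.
Total = 1.836 ms.

1.836 ms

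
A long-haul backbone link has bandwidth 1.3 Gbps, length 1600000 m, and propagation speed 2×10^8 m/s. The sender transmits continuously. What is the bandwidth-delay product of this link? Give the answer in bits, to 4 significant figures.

Propagation delay = 1600000 / 200000000 = 0.008 s.
BDP = R × t_prop = 1300000000 × 0.008 = 10400000 bits.

10400000 bits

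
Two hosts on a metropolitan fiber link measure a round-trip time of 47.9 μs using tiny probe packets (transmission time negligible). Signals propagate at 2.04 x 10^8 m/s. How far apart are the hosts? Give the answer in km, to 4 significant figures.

One-way propagation = RTT/2 = 23.95 μs.
d = s × t = 204000000 × 2.395e-05 = 4.886 km.

4.886 km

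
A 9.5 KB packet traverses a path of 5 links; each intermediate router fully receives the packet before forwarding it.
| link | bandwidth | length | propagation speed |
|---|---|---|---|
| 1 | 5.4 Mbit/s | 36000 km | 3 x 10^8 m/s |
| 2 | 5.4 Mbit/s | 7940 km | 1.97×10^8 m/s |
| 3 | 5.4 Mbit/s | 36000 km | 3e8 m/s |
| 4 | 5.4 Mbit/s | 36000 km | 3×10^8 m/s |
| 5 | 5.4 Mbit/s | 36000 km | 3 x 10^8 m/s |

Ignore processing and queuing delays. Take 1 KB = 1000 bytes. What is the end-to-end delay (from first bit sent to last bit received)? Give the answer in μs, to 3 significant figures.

591000 μs

L = 76000 bits.
Transmission delay per hop = L/R = 76000/5400000 = 14074.1 μs; 5 hops → 70370.4 μs.
Propagation delays (d/s per hop): 120000, 40304.6, 120000, 120000, 120000 μs; sum = 520305 μs.
End-to-end = 591000 μs.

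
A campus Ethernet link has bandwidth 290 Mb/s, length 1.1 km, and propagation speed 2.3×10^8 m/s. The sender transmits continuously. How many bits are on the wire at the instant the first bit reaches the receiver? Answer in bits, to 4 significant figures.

Propagation delay = 1100 / 2.3e+08 = 4.78261e-06 s.
BDP = R × t_prop = 290000000 × 4.78261e-06 = 1386.96 bits.

1387 bits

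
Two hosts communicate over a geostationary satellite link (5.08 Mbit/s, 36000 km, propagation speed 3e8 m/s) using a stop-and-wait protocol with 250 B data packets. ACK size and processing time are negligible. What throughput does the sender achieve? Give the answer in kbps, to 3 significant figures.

8.32 kbps

t_tx = L/R = 2000/5080000 = 0.000393701 s.
t_prop = 36000000/300000000 = 0.12 s; RTT = 0.24 s.
Cycle = t_tx + RTT = 0.240394 s.
Throughput = L / cycle = 2000 / 0.240394 = 8.32 kbps.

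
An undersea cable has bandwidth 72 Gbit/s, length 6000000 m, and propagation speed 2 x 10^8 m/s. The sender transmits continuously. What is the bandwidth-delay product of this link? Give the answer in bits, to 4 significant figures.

2160000000 bits

Propagation delay = 6000000 / 200000000 = 0.03 s.
BDP = R × t_prop = 72000000000 × 0.03 = 2160000000 bits.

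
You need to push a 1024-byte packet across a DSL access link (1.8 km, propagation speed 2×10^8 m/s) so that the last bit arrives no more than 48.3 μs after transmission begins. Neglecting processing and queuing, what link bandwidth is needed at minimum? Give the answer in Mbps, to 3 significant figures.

L = 8192 bits.
Propagation delay = 1800 / 200000000 = 9 μs.
Transmission budget = 48.3 − 9 = 39.3 μs.
R ≥ L / t_tx = 8192 bits / 3.93e-05 s = 208 Mbps.

208 Mbps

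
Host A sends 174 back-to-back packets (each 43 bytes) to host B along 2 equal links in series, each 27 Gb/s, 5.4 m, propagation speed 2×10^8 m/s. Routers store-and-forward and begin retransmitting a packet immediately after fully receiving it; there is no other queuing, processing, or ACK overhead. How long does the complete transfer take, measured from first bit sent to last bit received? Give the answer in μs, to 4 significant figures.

2.284 μs

Per-hop transmission t_tx = L/R = 344/27000000000 = 0.0127407 μs.
Per-hop propagation t_prop = 5.4/200000000 = 0.027 μs.
Pipeline fill: first packet needs 2·t_tx to clear all hops; remaining 173 packets each add one t_tx.
Total = (2+174-1)·t_tx + 2·t_prop = 175·0.0127407 + 2·0.027 = 2.284 μs.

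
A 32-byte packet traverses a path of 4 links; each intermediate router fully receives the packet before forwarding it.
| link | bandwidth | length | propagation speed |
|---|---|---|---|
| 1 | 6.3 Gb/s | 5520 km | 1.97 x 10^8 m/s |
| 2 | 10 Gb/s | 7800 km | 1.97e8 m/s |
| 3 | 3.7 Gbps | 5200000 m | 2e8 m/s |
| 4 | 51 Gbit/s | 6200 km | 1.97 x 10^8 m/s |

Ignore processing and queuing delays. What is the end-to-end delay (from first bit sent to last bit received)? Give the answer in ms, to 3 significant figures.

125 ms

L = 32 × 8 = 256 bits.
Transmission delays (L/R per hop): 4.06349e-05, 2.56e-05, 6.91892e-05, 5.01961e-06 ms; sum = 0.000140444 ms.
Propagation delays (d/s per hop): 28.0203, 39.5939, 26, 31.4721 ms; sum = 125.086 ms.
End-to-end = 125 ms.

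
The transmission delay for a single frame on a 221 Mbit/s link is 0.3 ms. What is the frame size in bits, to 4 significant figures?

L = R × t_tx = 221000000 b/s × 0.0003 s = 66300 bits.

66300 bits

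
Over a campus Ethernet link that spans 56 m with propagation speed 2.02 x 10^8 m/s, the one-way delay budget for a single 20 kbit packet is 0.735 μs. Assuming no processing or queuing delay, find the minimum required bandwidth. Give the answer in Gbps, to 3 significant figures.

43.7 Gbps

Propagation delay = 56 / 202000000 = 0.277228 μs.
Transmission budget = 0.735 − 0.277228 = 0.457772 μs.
R ≥ L / t_tx = 20000 bits / 4.57772e-07 s = 43.7 Gbps.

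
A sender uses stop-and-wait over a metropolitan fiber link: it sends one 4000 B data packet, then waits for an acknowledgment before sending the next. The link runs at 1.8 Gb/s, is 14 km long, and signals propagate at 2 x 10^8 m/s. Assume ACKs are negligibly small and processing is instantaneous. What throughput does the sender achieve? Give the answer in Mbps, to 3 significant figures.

t_tx = L/R = 32000/1800000000 = 1.77778e-05 s.
t_prop = 14000/200000000 = 7e-05 s; RTT = 0.00014 s.
Cycle = t_tx + RTT = 0.000157778 s.
Throughput = L / cycle = 32000 / 0.000157778 = 203 Mbps.

203 Mbps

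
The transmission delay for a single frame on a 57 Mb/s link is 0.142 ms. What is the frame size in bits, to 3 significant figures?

8090 bits

L = R × t_tx = 57000000 b/s × 0.000142 s = 8094 bits.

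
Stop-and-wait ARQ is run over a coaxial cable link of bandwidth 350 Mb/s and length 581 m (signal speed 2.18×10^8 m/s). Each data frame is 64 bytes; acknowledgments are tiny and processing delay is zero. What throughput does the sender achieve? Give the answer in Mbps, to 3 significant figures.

75.4 Mbps

t_tx = L/R = 512/350000000 = 1.46286e-06 s.
t_prop = 581/2.18e+08 = 2.66514e-06 s; RTT = 5.33028e-06 s.
Cycle = t_tx + RTT = 6.79313e-06 s.
Throughput = L / cycle = 512 / 6.79313e-06 = 75.4 Mbps.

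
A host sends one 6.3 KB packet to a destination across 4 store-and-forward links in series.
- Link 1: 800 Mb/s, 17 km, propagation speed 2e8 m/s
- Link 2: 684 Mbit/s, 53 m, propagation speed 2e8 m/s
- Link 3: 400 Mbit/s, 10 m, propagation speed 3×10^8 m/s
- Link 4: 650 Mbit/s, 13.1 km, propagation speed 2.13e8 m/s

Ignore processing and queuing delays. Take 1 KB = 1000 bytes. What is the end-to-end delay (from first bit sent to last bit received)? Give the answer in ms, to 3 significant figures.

0.487 ms

L = 50400 bits.
Transmission delays (L/R per hop): 0.063, 0.0736842, 0.126, 0.0775385 ms; sum = 0.340223 ms.
Propagation delays (d/s per hop): 0.085, 0.000265, 3.33333e-05, 0.0615023 ms; sum = 0.146801 ms.
End-to-end = 0.487 ms.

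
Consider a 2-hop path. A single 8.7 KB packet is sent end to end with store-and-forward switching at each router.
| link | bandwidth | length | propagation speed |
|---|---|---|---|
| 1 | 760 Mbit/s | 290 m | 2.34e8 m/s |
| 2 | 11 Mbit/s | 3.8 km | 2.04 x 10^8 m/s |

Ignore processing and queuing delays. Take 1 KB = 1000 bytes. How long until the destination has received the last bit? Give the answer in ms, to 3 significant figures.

6.44 ms

L = 69600 bits.
Transmission delays (L/R per hop): 0.0915789, 6.32727 ms; sum = 6.41885 ms.
Propagation delays (d/s per hop): 0.00123932, 0.0186275 ms; sum = 0.0198668 ms.
End-to-end = 6.44 ms.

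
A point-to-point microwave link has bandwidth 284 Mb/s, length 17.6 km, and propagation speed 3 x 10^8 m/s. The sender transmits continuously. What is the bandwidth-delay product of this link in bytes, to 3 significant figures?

2080 bytes

Propagation delay = 17600 / 300000000 = 5.86667e-05 s.
BDP = R × t_prop = 284000000 × 5.86667e-05 = 16661.3 bits.
In bytes: 16661.3/8 = 2080 bytes.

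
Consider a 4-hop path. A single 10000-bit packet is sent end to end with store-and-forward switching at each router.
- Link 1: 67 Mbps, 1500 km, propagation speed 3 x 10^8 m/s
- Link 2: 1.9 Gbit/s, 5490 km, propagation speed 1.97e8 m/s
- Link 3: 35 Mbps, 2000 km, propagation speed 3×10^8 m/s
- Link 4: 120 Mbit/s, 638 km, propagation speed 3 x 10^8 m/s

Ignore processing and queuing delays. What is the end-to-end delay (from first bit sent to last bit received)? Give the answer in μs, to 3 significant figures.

42200 μs

Transmission delays (L/R per hop): 149.254, 5.26316, 285.714, 83.3333 μs; sum = 523.565 μs.
Propagation delays (d/s per hop): 5000, 27868, 6666.67, 2126.67 μs; sum = 41661.4 μs.
End-to-end = 42200 μs.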